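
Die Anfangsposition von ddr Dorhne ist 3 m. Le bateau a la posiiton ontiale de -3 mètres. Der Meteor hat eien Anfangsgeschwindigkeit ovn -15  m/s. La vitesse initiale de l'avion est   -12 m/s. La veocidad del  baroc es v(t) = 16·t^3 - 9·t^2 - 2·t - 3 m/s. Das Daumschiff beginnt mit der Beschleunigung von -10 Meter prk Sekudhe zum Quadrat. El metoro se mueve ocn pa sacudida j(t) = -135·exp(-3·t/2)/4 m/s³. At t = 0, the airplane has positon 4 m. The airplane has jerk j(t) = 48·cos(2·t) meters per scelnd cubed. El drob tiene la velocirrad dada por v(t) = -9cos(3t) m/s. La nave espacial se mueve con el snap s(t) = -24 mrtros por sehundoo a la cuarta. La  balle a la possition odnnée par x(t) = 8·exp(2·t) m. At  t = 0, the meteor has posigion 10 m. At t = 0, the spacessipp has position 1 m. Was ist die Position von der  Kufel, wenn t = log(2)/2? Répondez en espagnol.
Usando x(t) = 8·exp(2·t) y sustituyendo t = log(2)/2, encontramos x = 16.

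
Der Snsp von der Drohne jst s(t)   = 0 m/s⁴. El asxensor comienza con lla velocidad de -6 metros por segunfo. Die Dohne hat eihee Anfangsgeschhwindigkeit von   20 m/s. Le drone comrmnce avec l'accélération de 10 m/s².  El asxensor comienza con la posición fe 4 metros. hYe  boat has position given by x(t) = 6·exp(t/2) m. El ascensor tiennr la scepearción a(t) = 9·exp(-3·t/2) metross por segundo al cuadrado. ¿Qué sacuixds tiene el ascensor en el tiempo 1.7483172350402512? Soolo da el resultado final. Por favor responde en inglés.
At t = 1.7483172350402512, j = -0.980408294427114.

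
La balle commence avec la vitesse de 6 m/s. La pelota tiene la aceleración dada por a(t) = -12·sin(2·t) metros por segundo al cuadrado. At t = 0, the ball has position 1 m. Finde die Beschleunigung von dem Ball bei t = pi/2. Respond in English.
Using a(t) = -12·sin(2·t) and substituting t = pi/2, we find a = 0.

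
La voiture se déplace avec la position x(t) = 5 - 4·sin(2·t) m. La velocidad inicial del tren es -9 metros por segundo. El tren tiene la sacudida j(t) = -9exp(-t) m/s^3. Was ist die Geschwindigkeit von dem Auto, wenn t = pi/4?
Wir müssen unsere Gleichung für die Position x(t) = 5 - 4·sin(2·t) 1-mal ableiten. Durch Ableiten von der Position erhalten wir die Geschwindigkeit: v(t) = -8·cos(2·t). Aus der Gleichung für die Geschwindigkeit v(t) = -8·cos(2·t), setzen wir t = pi/4 ein und erhalten v = 0.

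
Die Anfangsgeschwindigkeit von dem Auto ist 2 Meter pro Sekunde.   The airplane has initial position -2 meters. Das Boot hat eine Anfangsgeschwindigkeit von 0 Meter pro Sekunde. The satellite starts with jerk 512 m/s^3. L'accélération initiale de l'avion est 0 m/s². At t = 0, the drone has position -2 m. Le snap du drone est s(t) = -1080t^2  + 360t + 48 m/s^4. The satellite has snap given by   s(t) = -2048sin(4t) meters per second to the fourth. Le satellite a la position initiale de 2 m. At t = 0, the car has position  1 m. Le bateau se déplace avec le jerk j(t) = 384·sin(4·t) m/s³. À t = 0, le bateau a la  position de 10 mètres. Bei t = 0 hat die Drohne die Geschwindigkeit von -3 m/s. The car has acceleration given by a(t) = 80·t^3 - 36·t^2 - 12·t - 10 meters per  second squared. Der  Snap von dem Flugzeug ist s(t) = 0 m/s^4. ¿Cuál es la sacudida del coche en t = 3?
Partiendo de la aceleración a(t) = 80·t^3 - 36·t^2 - 12·t - 10, tomamos 1 derivada. La derivada de la aceleración da la sacudida: j(t) = 240·t^2 - 72·t - 12. Usando j(t) = 240·t^2 - 72·t - 12 y sustituyendo t = 3, encontramos j = 1932.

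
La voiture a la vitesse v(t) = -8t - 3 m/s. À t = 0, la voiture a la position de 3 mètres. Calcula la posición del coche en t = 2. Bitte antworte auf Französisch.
Pour résoudre ceci, nous devons prendre 1 intégrale de notre équation de la vitesse v(t) = -8·t - 3. La primitive de la vitesse, avec x(0) = 3, donne la position: x(t) = -4·t^2 - 3·t + 3. Nous avons la position x(t) = -4·t^2 - 3·t + 3. En substituant t = 2: x(2) = -19.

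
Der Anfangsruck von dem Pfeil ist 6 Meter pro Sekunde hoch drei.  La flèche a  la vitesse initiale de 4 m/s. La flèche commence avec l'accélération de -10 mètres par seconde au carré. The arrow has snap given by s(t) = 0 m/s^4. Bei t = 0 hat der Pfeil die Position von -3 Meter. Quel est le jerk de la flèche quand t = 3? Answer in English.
To find the answer, we compute 1 integral of s(t) = 0. Taking ∫s(t)dt and applying j(0) = 6, we find j(t) = 6. Using j(t) = 6 and substituting t = 3, we find j = 6.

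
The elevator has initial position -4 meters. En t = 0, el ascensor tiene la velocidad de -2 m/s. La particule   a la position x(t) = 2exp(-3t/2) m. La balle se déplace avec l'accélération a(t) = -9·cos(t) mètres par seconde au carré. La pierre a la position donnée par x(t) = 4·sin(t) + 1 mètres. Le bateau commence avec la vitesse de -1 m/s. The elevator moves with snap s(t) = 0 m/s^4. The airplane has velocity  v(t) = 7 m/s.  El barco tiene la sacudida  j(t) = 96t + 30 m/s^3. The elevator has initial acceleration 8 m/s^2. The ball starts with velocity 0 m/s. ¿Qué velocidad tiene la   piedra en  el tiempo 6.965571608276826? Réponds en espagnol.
Partiendo de la posición x(t) = 4·sin(t) + 1, tomamos 1 derivada. La derivada de la posición da la velocidad: v(t) = 4·cos(t). Tenemos la velocidad v(t) = 4·cos(t). Sustituyendo t = 6.965571608276826: v(6.965571608276826) = 3.10428006710021.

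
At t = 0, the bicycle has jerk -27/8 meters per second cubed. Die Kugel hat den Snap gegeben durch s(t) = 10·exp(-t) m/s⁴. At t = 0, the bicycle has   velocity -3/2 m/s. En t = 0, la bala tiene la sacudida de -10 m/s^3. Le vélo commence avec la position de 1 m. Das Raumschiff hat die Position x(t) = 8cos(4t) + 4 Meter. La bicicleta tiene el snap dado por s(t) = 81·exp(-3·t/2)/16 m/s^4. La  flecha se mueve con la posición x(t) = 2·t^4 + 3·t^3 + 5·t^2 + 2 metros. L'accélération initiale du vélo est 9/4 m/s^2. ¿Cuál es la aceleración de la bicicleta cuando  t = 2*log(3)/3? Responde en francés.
En partant du snap s(t) = 81·exp(-3·t/2)/16, nous prenons 2 intégrales. En intégrant le snap et en utilisant la condition initiale j(0) = -27/8, nous obtenons j(t) = -27·exp(-3·t/2)/8. La primitive du jerk, avec a(0) = 9/4, donne l'accélération: a(t) = 9·exp(-3·t/2)/4. Nous avons l'accélération a(t) = 9·exp(-3·t/2)/4. En substituant t = 2*log(3)/3: a(2*log(3)/3) = 3/4.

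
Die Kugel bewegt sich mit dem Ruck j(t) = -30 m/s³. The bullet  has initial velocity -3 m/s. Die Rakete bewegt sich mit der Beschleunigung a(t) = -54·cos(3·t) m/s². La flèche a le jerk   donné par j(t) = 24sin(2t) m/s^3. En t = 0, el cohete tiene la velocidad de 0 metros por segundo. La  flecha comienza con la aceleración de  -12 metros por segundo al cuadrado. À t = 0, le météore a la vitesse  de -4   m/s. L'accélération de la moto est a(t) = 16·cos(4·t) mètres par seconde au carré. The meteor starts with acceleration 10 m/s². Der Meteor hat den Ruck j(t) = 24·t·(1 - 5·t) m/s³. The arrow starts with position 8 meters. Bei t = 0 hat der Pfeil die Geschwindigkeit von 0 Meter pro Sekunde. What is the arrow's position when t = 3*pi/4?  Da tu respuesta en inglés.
To find the answer, we compute 3 antiderivatives of j(t) = 24·sin(2·t). Finding the integral of j(t) and using a(0) = -12: a(t) = -12·cos(2·t). The integral of acceleration is velocity. Using v(0) = 0, we get v(t) = -6·sin(2·t). The antiderivative of velocity is position. Using x(0) = 8, we get x(t) = 3·cos(2·t) + 5. From the given position equation x(t) = 3·cos(2·t) + 5, we substitute t = 3*pi/4 to get x = 5.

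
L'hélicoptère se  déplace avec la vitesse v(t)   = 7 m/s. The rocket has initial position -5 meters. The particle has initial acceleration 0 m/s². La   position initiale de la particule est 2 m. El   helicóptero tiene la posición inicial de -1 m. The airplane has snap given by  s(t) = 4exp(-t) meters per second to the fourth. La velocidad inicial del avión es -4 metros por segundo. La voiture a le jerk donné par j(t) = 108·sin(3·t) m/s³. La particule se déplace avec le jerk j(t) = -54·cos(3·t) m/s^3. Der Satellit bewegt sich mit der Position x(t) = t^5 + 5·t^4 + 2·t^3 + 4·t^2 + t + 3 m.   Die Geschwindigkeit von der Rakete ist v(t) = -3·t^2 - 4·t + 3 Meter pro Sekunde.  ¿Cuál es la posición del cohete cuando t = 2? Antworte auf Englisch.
To find the answer, we compute 1 antiderivative of v(t) = -3·t^2 - 4·t + 3. The integral of velocity is position. Using x(0) = -5, we get x(t) = -t^3 - 2·t^2 + 3·t - 5. From the given position equation x(t) = -t^3 - 2·t^2 + 3·t - 5, we substitute t = 2 to get x = -15.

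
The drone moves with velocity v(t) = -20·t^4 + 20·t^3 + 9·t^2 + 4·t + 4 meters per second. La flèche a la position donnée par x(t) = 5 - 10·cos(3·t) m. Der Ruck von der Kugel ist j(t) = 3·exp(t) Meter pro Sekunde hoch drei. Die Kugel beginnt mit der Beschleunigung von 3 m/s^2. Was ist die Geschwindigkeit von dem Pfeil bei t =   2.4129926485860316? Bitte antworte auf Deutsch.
Um dies zu lösen, müssen wir 1 Ableitung unserer Gleichung für die Position x(t) = 5 - 10·cos(3·t) nehmen. Durch Ableiten von der Position erhalten wir die Geschwindigkeit: v(t) = 30·sin(3·t). Wir haben die Geschwindigkeit v(t) = 30·sin(3·t). Durch Einsetzen von t = 2.4129926485860316: v(2.4129926485860316) = 24.5031395684217.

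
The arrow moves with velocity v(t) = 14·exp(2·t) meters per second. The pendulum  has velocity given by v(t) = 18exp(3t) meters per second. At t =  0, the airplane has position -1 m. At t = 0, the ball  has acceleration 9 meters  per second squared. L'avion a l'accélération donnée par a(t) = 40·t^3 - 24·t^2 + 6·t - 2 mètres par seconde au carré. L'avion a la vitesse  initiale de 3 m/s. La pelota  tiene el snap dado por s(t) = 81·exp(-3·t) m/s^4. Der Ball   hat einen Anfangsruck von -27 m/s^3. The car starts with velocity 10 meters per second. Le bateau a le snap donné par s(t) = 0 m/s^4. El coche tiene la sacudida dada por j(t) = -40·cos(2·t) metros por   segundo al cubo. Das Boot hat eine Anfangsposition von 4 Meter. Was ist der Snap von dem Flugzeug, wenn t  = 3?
Ausgehend von der Beschleunigung a(t) = 40·t^3 - 24·t^2 + 6·t - 2, nehmen wir 2 Ableitungen. Durch Ableiten von der Beschleunigung erhalten wir den Ruck: j(t) = 120·t^2 - 48·t + 6. Mit d/dt von j(t) finden wir s(t) = 240·t - 48. Mit s(t) = 240·t - 48 und Einsetzen von t = 3, finden wir s = 672.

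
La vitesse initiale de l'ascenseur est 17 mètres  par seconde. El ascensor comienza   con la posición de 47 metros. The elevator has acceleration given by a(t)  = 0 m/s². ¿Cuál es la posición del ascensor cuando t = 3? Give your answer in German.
Wir müssen unsere Gleichung für die Beschleunigung a(t) = 0 2-mal integrieren. Die Stammfunktion von der Beschleunigung, mit v(0) = 17, ergibt die Geschwindigkeit: v(t) = 17. Durch Integration von der Geschwindigkeit und Verwendung der Anfangsbedingung x(0) = 47, erhalten wir x(t) = 17·t + 47. Mit x(t) = 17·t + 47 und Einsetzen von t = 3, finden wir x = 98.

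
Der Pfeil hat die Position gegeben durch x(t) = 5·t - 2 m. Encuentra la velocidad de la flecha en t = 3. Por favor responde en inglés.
We must differentiate our position equation x(t) = 5·t - 2 1 time. Taking d/dt of x(t), we find v(t) = 5. Using v(t) = 5 and substituting t = 3, we find v = 5.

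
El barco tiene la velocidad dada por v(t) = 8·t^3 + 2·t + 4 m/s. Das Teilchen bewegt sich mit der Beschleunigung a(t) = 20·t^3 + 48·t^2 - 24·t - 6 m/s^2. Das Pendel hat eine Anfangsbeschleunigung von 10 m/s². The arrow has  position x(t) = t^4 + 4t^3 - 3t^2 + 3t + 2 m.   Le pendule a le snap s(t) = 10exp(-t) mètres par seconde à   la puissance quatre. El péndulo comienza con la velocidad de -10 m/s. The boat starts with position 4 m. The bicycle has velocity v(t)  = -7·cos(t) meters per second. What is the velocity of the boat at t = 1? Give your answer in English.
Using v(t) = 8·t^3 + 2·t + 4 and substituting t = 1, we find v = 14.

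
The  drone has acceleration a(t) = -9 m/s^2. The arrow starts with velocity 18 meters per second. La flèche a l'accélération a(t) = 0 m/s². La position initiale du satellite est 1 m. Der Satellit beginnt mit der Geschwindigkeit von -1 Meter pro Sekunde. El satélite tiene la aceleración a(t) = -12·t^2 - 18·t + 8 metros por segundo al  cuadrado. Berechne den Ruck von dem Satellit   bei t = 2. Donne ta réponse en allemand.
Ausgehend von der Beschleunigung a(t) = -12·t^2 - 18·t + 8, nehmen wir 1 Ableitung. Die Ableitung von der Beschleunigung ergibt den Ruck: j(t) = -24·t - 18. Wir haben den Ruck j(t) = -24·t - 18. Durch Einsetzen von t = 2: j(2) = -66.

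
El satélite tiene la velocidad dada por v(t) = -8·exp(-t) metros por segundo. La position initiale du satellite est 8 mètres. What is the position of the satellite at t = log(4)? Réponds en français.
Pour résoudre ceci, nous devons prendre 1 intégrale de notre équation de la vitesse v(t) = -8·exp(-t). En intégrant la vitesse et en utilisant la condition initiale x(0) = 8, nous obtenons x(t) = 8·exp(-t). En utilisant x(t) = 8·exp(-t) et en substituant t = log(4), nous trouvons x = 2.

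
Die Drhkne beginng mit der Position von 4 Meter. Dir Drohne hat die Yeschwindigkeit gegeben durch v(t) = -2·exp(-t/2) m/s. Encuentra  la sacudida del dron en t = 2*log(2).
Para resolver esto, necesitamos tomar 2 derivadas de nuestra ecuación de la velocidad v(t) = -2·exp(-t/2). La derivada de la velocidad da la aceleración: a(t) = exp(-t/2). Derivando la aceleración, obtenemos la sacudida: j(t) = -exp(-t/2)/2. De la ecuación de la sacudida j(t) = -exp(-t/2)/2, sustituimos t = 2*log(2) para obtener j = -1/4.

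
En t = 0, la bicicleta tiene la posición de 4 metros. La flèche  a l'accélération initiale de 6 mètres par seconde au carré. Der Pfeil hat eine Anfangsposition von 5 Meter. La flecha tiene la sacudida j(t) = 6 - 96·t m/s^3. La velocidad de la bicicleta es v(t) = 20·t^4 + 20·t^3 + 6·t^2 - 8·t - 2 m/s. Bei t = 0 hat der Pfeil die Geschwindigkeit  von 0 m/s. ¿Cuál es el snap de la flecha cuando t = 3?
Para resolver esto, necesitamos tomar 1 derivada de nuestra ecuación de la sacudida j(t) = 6 - 96·t. Derivando la sacudida, obtenemos el snap: s(t) = -96. De la ecuación del snap s(t) = -96, sustituimos t = 3 para obtener s = -96.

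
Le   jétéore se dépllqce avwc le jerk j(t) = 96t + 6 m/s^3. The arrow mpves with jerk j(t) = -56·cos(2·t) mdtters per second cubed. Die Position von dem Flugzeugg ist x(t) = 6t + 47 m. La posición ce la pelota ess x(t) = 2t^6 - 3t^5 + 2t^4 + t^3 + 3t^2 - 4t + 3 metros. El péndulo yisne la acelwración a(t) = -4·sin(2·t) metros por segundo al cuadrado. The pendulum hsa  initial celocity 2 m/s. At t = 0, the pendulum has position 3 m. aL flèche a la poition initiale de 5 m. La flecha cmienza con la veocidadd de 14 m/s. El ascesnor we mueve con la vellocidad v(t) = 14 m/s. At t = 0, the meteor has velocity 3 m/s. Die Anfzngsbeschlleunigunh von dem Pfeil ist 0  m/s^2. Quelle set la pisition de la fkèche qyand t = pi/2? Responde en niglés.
To solve this, we need to take 3 integrals of our jerk equation j(t) = -56·cos(2·t). The integral of jerk, with a(0) = 0, gives acceleration: a(t) = -28·sin(2·t). The integral of acceleration, with v(0) = 14, gives velocity: v(t) = 14·cos(2·t). Taking ∫v(t)dt and applying x(0) = 5, we find x(t) = 7·sin(2·t) + 5. Using x(t) = 7·sin(2·t) + 5 and substituting t = pi/2, we find x = 5.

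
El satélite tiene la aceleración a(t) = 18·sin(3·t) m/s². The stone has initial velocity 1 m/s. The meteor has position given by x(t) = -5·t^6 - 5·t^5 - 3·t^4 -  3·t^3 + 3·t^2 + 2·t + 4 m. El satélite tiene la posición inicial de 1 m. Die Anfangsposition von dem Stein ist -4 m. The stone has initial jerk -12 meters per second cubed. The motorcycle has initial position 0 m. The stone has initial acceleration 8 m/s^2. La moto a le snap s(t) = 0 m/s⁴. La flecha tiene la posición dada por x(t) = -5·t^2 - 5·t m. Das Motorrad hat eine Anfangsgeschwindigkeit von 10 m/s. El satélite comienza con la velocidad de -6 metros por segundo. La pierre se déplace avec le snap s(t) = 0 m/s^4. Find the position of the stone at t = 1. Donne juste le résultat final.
The position at t = 1 is x = -1.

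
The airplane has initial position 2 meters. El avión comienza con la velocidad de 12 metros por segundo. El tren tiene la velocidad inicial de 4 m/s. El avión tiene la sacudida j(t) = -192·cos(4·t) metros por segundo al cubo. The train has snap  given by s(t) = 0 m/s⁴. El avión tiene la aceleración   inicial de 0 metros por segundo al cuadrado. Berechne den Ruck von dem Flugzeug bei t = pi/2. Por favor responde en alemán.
Mit j(t) = -192·cos(4·t) und Einsetzen von t = pi/2, finden wir j = -192.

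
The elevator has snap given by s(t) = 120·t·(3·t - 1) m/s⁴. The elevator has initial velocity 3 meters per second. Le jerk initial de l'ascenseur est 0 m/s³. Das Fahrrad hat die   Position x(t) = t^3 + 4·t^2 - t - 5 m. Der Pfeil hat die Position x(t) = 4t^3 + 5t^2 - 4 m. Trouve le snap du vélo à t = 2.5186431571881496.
Pour résoudre ceci, nous devons prendre 4 dérivées de notre équation de la position x(t) = t^3 + 4·t^2 - t - 5. La dérivée de la position donne la vitesse: v(t) = 3·t^2 + 8·t - 1. La dérivée de la vitesse donne l'accélération: a(t) = 6·t + 8. En prenant d/dt de a(t), nous trouvons j(t) = 6. La dérivée du jerk donne le snap: s(t) = 0. De l'équation du snap s(t) = 0, nous substituons t = 2.5186431571881496 pour obtenir s = 0.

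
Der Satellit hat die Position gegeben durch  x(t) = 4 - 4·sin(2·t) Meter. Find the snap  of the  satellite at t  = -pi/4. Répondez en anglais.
To solve this, we need to take 4 derivatives of our position equation x(t) = 4 - 4·sin(2·t). The derivative of position gives velocity: v(t) = -8·cos(2·t). Taking d/dt of v(t), we find a(t) = 16·sin(2·t). Differentiating acceleration, we get jerk: j(t) = 32·cos(2·t). The derivative of jerk gives snap: s(t) = -64·sin(2·t). Using s(t) = -64·sin(2·t) and substituting t = -pi/4, we find s = 64.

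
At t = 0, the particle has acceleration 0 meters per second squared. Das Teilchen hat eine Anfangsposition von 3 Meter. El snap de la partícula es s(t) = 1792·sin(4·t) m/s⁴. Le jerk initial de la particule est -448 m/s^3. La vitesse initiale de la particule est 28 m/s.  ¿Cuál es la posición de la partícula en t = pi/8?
Para resolver esto, necesitamos tomar 4 integrales de nuestra ecuación del snap s(t) = 1792·sin(4·t). Tomando ∫s(t)dt y aplicando j(0) = -448, encontramos j(t) = -448·cos(4·t). La integral de la sacudida es la aceleración. Usando a(0) = 0, obtenemos a(t) = -112·sin(4·t). La antiderivada de la aceleración es la velocidad. Usando v(0) = 28, obtenemos v(t) = 28·cos(4·t). La antiderivada de la velocidad es la posición. Usando x(0) = 3, obtenemos x(t) = 7·sin(4·t) + 3. De la ecuación de la posición x(t) = 7·sin(4·t) + 3, sustituimos t = pi/8 para obtener x = 10.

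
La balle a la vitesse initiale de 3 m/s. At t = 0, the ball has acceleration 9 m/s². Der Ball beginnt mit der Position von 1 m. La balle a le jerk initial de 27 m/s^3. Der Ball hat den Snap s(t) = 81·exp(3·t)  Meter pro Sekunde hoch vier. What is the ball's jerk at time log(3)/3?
To find the answer, we compute 1 antiderivative of s(t) = 81·exp(3·t). Integrating snap and using the initial condition j(0) = 27, we get j(t) = 27·exp(3·t). From the given jerk equation j(t) = 27·exp(3·t), we substitute t = log(3)/3 to get j = 81.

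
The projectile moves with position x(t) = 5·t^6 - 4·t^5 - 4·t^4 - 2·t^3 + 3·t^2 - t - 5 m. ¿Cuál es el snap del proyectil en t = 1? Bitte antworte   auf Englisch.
Starting from position x(t) = 5·t^6 - 4·t^5 - 4·t^4 - 2·t^3 + 3·t^2 - t - 5, we take 4 derivatives. Differentiating position, we get velocity: v(t) = 30·t^5 - 20·t^4 - 16·t^3 - 6·t^2 + 6·t - 1. The derivative of velocity gives acceleration: a(t) = 150·t^4 - 80·t^3 - 48·t^2 - 12·t + 6. The derivative of acceleration gives jerk: j(t) = 600·t^3 - 240·t^2 - 96·t - 12. The derivative of jerk gives snap: s(t) = 1800·t^2 - 480·t - 96. Using s(t) = 1800·t^2 - 480·t - 96 and substituting t = 1, we find s = 1224.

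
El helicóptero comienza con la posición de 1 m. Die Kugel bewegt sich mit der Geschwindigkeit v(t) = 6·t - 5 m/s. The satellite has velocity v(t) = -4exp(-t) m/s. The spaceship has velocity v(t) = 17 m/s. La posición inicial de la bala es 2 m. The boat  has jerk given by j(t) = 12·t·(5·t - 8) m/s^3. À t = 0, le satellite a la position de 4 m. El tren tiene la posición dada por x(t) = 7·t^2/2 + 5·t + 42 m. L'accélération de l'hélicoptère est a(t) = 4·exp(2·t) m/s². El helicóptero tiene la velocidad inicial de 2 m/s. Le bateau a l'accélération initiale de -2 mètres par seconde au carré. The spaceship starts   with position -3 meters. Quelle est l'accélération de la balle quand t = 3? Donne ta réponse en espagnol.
Debemos derivar nuestra ecuación de la velocidad v(t) = 6·t - 5 1 vez. Tomando d/dt de v(t), encontramos a(t) = 6. De la ecuación de la aceleración a(t) = 6, sustituimos t = 3 para obtener a = 6.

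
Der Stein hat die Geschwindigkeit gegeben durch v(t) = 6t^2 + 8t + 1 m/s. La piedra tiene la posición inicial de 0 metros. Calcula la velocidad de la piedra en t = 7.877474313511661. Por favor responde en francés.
Nous avons la vitesse v(t) = 6·t^2 + 8·t + 1. En substituant t = 7.877474313511661: v(7.877474313511661) = 436.347403868309.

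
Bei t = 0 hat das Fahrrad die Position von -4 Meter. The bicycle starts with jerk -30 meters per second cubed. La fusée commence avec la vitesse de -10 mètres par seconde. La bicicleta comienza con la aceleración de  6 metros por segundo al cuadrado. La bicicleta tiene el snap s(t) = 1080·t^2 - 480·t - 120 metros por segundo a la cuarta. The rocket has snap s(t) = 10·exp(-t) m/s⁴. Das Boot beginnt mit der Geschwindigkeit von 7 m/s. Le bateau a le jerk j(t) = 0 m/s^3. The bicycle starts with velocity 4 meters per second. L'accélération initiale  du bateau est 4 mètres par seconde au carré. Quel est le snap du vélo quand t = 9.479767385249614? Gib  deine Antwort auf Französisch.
En utilisant s(t) = 1080·t^2 - 480·t - 120 et en substituant t = 9.479767385249614, nous trouvons s = 92384.9805077979.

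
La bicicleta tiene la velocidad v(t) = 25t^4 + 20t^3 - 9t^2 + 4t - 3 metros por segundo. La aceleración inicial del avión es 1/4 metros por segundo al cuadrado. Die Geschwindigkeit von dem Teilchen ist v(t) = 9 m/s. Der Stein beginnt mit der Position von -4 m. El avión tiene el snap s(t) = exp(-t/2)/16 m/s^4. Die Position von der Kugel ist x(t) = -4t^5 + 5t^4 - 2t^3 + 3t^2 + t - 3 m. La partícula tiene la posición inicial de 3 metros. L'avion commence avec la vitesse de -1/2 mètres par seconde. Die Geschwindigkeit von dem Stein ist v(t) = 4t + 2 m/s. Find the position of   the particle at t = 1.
We need to integrate our velocity equation v(t) = 9 1 time. Finding the antiderivative of v(t) and using x(0) = 3: x(t) = 9·t + 3. We have position x(t) = 9·t + 3. Substituting t = 1: x(1) = 12.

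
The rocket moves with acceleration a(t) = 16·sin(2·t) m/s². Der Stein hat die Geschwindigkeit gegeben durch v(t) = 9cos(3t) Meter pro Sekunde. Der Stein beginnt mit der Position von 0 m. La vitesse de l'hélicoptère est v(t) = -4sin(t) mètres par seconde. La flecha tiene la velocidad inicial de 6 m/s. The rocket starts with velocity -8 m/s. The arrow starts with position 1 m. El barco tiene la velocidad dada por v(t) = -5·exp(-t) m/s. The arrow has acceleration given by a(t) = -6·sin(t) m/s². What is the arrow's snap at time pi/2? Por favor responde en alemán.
Wir müssen unsere Gleichung für die Beschleunigung a(t) = -6·sin(t) 2-mal ableiten. Die Ableitung von der Beschleunigung ergibt den Ruck: j(t) = -6·cos(t). Mit d/dt von j(t) finden wir s(t) = 6·sin(t). Mit s(t) = 6·sin(t) und Einsetzen von t = pi/2, finden wir s = 6.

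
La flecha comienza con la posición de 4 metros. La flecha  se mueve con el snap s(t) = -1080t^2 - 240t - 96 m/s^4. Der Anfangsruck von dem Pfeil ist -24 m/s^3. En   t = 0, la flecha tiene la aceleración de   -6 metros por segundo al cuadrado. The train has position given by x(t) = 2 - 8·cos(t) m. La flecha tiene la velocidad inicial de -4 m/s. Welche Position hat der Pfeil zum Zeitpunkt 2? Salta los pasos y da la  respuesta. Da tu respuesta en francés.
x(2) = -368.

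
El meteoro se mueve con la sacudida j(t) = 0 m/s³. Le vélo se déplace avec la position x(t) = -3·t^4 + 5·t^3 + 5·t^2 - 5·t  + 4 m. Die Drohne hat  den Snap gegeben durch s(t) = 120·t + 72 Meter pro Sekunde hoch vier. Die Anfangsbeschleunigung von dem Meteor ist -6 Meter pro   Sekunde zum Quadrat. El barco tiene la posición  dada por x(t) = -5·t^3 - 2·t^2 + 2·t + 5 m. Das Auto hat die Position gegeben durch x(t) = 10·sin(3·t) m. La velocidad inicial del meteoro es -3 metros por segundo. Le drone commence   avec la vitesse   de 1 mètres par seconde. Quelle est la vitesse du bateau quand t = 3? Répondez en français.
Pour résoudre ceci, nous devons prendre 1 dérivée de notre équation de la position x(t) = -5·t^3 - 2·t^2 + 2·t + 5. La dérivée de la position donne la vitesse: v(t) = -15·t^2 - 4·t + 2. De l'équation de la vitesse v(t) = -15·t^2 - 4·t + 2, nous substituons t = 3 pour obtenir v = -145.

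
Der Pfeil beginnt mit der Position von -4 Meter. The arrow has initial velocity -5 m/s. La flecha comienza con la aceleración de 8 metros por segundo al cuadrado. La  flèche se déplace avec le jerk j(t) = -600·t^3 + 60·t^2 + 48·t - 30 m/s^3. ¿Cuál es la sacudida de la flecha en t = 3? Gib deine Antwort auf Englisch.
From the given jerk equation j(t) = -600·t^3 + 60·t^2 + 48·t - 30, we substitute t = 3 to get j = -15546.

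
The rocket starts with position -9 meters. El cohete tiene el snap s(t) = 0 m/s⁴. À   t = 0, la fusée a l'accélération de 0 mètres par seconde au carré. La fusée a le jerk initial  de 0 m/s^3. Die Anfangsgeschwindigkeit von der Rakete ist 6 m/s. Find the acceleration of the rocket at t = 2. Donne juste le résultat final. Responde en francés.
a(2) = 0.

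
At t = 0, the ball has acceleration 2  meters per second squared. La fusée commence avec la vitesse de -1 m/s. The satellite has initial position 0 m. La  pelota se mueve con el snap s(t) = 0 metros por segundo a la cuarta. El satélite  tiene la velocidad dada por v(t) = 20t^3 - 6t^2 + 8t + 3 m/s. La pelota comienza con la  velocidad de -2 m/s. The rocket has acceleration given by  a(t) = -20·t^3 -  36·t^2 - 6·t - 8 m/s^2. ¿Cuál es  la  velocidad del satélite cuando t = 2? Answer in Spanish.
De la ecuación de la velocidad v(t) = 20·t^3 - 6·t^2 + 8·t + 3, sustituimos t = 2 para obtener v = 155.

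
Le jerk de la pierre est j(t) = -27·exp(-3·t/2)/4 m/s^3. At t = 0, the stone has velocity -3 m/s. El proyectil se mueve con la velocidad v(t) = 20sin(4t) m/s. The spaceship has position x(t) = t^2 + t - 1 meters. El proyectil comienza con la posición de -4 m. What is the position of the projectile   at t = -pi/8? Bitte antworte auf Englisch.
Starting from velocity v(t) = 20·sin(4·t), we take 1 antiderivative. Taking ∫v(t)dt and applying x(0) = -4, we find x(t) = 1 - 5·cos(4·t). Using x(t) = 1 - 5·cos(4·t) and substituting t = -pi/8, we find x = 1.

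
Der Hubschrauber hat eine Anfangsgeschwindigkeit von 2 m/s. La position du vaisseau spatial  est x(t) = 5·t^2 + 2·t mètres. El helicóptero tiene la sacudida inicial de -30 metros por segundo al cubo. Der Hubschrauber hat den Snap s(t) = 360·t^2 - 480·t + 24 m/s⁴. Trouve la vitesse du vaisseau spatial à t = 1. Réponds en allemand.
Wir müssen unsere Gleichung für die Position x(t) = 5·t^2 + 2·t 1-mal ableiten. Die Ableitung von der Position ergibt die Geschwindigkeit: v(t) = 10·t + 2. Aus der Gleichung für die Geschwindigkeit v(t) = 10·t + 2, setzen wir t = 1 ein und erhalten v = 12.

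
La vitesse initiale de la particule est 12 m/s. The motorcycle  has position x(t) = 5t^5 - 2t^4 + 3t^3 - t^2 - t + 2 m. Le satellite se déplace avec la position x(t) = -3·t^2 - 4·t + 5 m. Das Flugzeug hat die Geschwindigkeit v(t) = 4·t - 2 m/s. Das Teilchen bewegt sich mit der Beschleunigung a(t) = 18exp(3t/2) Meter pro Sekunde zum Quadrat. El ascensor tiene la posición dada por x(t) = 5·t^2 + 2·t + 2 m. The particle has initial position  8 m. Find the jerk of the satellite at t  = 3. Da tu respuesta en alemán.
Ausgehend von der Position x(t) = -3·t^2 - 4·t + 5, nehmen wir 3 Ableitungen. Mit d/dt von x(t) finden wir v(t) = -6·t - 4. Durch Ableiten von der Geschwindigkeit erhalten wir die Beschleunigung: a(t) = -6. Durch Ableiten von der Beschleunigung erhalten wir den Ruck: j(t) = 0. Mit j(t) = 0 und Einsetzen von t = 3, finden wir j = 0.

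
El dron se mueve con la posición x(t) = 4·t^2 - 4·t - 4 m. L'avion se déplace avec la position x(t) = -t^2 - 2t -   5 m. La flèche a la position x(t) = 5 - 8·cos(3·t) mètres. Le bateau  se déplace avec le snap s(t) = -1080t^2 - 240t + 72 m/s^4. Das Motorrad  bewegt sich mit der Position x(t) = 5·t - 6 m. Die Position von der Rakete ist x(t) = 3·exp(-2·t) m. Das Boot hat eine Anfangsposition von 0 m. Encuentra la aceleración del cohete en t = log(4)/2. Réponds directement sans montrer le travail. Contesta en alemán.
Bei t = log(4)/2, a = 3.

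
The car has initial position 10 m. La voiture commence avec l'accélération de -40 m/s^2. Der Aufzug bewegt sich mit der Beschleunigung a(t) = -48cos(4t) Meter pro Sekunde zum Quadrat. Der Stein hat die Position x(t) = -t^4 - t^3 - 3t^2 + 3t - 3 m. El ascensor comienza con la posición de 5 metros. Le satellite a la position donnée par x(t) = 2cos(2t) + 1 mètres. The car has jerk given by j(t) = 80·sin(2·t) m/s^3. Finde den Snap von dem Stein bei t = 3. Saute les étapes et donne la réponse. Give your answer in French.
La réponse est -24.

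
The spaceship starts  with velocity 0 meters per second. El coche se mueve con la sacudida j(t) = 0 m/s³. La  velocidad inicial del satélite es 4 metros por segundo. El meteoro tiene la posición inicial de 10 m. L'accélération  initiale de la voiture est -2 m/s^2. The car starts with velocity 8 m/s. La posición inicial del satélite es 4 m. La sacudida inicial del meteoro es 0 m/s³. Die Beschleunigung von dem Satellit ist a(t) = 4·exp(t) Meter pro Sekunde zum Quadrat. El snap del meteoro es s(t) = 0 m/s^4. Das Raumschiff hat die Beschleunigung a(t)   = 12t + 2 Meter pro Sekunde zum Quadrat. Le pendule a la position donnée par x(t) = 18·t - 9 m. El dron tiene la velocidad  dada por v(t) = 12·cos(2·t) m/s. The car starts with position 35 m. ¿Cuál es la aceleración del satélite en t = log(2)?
De la ecuación de la aceleración a(t) = 4·exp(t), sustituimos t = log(2) para obtener a = 8.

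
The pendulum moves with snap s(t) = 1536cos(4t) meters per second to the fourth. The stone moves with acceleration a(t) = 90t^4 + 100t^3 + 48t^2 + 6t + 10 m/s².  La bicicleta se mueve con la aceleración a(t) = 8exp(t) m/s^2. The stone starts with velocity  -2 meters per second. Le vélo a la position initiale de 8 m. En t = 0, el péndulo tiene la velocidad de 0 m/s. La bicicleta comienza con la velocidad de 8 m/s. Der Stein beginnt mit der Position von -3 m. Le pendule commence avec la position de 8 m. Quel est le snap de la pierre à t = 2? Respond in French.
Pour résoudre ceci, nous devons prendre 2 dérivées de notre équation de l'accélération a(t) = 90·t^4 + 100·t^3 + 48·t^2 + 6·t + 10. La dérivée de l'accélération donne le jerk: j(t) = 360·t^3 + 300·t^2 + 96·t + 6. En dérivant le jerk, nous obtenons le snap: s(t) = 1080·t^2 + 600·t + 96. En utilisant s(t) = 1080·t^2 + 600·t + 96 et en substituant t = 2, nous trouvons s = 5616.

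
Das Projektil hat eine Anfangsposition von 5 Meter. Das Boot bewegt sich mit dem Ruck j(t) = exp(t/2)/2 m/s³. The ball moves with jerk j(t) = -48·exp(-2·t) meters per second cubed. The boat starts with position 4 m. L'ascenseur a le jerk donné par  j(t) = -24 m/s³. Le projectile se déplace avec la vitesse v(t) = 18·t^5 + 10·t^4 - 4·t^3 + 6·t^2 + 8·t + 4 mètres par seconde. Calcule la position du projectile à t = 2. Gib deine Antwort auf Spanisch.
Necesitamos integrar nuestra ecuación de la velocidad v(t) = 18·t^5 + 10·t^4 - 4·t^3 + 6·t^2 + 8·t + 4 1 vez. Tomando ∫v(t)dt y aplicando x(0) = 5, encontramos x(t) = 3·t^6 + 2·t^5 - t^4 + 2·t^3 + 4·t^2 + 4·t + 5. De la ecuación de la posición x(t) = 3·t^6 + 2·t^5 - t^4 + 2·t^3 + 4·t^2 + 4·t + 5, sustituimos t = 2 para obtener x = 285.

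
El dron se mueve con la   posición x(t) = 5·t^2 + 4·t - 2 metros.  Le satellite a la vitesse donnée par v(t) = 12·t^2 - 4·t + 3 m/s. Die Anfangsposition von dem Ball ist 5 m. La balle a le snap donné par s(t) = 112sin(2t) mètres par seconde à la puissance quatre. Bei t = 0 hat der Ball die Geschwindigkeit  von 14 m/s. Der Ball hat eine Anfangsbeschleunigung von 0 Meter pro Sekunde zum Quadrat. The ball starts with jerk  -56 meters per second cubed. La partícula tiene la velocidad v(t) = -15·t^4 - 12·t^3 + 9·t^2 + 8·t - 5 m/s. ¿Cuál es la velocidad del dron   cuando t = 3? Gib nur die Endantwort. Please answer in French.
La réponse est 34.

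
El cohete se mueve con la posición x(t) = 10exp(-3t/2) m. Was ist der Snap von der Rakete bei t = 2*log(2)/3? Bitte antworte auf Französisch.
Pour résoudre ceci, nous devons prendre 4 dérivées de notre équation de la position x(t) = 10·exp(-3·t/2). En prenant d/dt de x(t), nous trouvons v(t) = -15·exp(-3·t/2). La dérivée de la vitesse donne l'accélération: a(t) = 45·exp(-3·t/2)/2. La dérivée de l'accélération donne le jerk: j(t) = -135·exp(-3·t/2)/4. La dérivée du jerk donne le snap: s(t) = 405·exp(-3·t/2)/8. De l'équation du snap s(t) = 405·exp(-3·t/2)/8, nous substituons t = 2*log(2)/3 pour obtenir s = 405/16.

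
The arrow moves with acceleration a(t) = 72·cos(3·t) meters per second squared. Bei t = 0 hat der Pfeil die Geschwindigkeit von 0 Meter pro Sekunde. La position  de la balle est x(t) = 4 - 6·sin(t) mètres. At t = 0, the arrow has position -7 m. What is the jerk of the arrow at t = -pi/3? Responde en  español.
Para resolver esto, necesitamos tomar 1 derivada de nuestra ecuación de la aceleración a(t) = 72·cos(3·t). La derivada de la aceleración da la sacudida: j(t) = -216·sin(3·t). Tenemos la sacudida j(t) = -216·sin(3·t). Sustituyendo t = -pi/3: j(-pi/3) = 0.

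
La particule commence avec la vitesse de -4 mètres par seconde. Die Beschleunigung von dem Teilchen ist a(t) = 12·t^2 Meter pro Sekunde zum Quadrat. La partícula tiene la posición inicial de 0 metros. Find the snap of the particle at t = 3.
To solve this, we need to take 2 derivatives of our acceleration equation a(t) = 12·t^2. Differentiating acceleration, we get jerk: j(t) = 24·t. The derivative of jerk gives snap: s(t) = 24. Using s(t) = 24 and substituting t = 3, we find s = 24.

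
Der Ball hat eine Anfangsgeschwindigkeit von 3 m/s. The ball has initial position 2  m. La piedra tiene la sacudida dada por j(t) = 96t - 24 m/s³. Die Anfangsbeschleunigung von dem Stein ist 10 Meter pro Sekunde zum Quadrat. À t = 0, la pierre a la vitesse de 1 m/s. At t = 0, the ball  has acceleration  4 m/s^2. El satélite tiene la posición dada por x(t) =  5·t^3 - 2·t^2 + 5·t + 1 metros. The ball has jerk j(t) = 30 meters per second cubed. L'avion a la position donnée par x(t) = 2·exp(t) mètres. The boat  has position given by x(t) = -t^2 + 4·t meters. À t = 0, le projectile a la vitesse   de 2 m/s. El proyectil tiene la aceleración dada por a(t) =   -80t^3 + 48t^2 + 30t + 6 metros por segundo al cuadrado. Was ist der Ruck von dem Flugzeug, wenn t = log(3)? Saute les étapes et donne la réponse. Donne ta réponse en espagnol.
La sacudida en t = log(3) es j = 6.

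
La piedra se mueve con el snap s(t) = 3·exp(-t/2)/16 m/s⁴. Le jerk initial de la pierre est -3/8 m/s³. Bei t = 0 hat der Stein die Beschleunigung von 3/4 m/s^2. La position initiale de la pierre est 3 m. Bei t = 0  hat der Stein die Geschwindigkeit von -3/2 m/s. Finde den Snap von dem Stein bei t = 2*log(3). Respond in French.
En utilisant s(t) = 3·exp(-t/2)/16 et en substituant t = 2*log(3), nous trouvons s = 1/16.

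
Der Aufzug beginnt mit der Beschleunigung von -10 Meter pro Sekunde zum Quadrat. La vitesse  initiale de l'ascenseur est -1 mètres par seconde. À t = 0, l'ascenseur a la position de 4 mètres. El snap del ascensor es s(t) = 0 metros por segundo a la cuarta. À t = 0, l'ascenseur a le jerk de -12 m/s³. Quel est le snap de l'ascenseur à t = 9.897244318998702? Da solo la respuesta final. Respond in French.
Le snap à t = 9.897244318998702 est s = 0.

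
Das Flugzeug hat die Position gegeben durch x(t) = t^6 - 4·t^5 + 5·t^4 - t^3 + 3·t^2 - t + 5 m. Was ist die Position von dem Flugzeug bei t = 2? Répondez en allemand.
Mit x(t) = t^6 - 4·t^5 + 5·t^4 - t^3 + 3·t^2 - t + 5 und Einsetzen von t = 2, finden wir x = 23.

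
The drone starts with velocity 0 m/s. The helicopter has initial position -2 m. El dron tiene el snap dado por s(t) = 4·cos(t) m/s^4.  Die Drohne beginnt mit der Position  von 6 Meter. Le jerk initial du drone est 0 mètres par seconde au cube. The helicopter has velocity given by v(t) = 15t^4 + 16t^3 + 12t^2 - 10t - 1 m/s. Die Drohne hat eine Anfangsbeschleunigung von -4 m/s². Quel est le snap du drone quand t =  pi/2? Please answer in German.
Aus der Gleichung für den Snap s(t) = 4·cos(t), setzen wir t = pi/2 ein und erhalten s = 0.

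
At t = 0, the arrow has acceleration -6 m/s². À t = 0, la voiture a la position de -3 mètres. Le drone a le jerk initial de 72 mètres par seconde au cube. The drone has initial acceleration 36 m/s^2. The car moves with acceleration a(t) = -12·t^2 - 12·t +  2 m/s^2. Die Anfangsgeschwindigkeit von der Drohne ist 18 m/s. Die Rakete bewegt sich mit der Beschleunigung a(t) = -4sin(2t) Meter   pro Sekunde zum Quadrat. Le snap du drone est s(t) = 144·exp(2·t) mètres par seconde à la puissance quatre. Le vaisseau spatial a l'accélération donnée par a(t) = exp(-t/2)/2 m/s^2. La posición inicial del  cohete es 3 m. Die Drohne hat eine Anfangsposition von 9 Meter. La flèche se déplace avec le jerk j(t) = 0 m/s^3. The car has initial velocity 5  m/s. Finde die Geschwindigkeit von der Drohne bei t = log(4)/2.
Ausgehend von dem Snap s(t) = 144·exp(2·t), nehmen wir 3 Stammfunktionen. Mit ∫s(t)dt und Anwendung von j(0) = 72, finden wir j(t) = 72·exp(2·t). Das Integral von dem Ruck ist die Beschleunigung. Mit a(0) = 36 erhalten wir a(t) = 36·exp(2·t). Mit ∫a(t)dt und Anwendung von v(0) = 18, finden wir v(t) = 18·exp(2·t). Wir haben die Geschwindigkeit v(t) = 18·exp(2·t). Durch Einsetzen von t = log(4)/2: v(log(4)/2) = 72.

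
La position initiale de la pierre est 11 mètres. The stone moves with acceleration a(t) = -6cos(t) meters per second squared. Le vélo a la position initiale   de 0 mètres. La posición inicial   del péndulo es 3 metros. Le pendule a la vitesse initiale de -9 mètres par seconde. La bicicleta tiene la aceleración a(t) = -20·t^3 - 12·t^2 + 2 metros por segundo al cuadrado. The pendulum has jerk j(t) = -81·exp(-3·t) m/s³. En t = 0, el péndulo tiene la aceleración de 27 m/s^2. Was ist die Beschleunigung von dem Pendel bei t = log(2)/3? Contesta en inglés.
To solve this, we need to take 1 integral of our jerk equation j(t) = -81·exp(-3·t). The integral of jerk, with a(0) = 27, gives acceleration: a(t) = 27·exp(-3·t). We have acceleration a(t) = 27·exp(-3·t). Substituting t = log(2)/3: a(log(2)/3) = 27/2.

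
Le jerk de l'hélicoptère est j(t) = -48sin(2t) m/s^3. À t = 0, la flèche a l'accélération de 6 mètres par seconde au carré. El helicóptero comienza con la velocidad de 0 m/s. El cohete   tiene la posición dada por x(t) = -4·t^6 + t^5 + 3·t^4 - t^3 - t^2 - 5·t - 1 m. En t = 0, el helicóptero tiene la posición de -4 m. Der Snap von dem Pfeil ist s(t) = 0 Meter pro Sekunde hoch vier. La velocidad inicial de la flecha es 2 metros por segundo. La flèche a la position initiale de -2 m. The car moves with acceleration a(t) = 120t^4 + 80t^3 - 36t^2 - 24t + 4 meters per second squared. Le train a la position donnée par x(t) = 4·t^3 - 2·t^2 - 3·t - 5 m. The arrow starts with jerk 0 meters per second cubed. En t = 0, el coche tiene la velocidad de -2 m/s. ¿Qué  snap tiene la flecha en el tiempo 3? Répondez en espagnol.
Tenemos el snap s(t) = 0. Sustituyendo t = 3: s(3) = 0.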